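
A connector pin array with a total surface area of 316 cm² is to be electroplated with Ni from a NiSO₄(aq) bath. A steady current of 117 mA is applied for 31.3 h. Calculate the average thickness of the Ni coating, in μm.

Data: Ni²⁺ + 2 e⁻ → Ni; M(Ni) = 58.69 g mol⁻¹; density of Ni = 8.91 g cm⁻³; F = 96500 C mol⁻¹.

Q = I·t = 0.1170 × 112680 = 13180 C; n(e⁻) = 0.1366 mol.
n(Ni) = n(e⁻)/2 = 0.06831 mol, so m = 0.06831 × 58.69 = 4.009 g.
Volume = m/ρ = 4.009 / 8.91 = 0.4499 cm³.
Thickness = V/A = 0.4499 / 316 = 0.00142 cm = 14.2 μm.

14.2 μm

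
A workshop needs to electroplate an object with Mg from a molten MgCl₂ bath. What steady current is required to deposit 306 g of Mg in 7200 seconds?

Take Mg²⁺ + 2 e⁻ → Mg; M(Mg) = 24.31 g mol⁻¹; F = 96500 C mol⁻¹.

337 A

n(Mg) = 306 / 24.31 = 12.59 mol.
n(e⁻) = 2 × 12.59 = 25.17 mol.
Q = n(e⁻)·F = 25.17 × 96500 = 2429000 C.
I = Q/t = 2429000 / 7200.0 s = 337 A.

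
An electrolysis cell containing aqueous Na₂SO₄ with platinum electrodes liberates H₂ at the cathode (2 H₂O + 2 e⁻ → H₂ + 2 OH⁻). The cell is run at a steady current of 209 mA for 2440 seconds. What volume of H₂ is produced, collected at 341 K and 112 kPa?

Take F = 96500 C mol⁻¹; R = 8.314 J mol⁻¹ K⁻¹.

0.0669 L

Q = I·t = 0.2090 A × 2440.0 s = 510.0 C.
n(e⁻) = Q/F = 510.0 / 96500 = 0.005285 mol.
2 electrons are transferred per H₂ molecule, so n(H₂) = 0.005285 / 2 = 0.002642 mol.
V = nRT/P = (0.002642 × 8.314 × 341) / (112 × 10³ Pa) = 6.69 × 10⁻⁵ m³ = 0.0669 L.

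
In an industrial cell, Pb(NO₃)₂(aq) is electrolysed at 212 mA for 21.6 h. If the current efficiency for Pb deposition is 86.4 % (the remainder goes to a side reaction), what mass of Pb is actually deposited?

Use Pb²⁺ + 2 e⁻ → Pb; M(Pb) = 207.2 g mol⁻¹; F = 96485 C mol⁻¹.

Q = I·t = 0.2120 × 77760 = 16490 C.
n(e⁻) = 16490/96485 = 0.1709 mol; theoretically n(Pb) = 0.1709/2 = 0.08543 mol, m_theo = 17.70 g.
At 86.4 % efficiency, m_actual = 0.864 × 17.70 = 15.3 g.

15.3 g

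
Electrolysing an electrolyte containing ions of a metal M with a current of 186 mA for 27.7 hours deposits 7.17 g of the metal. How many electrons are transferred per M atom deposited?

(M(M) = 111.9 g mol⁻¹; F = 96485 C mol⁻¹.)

3

Q = I·t = 0.1860 A × 99720 s = 18550 C, so n(e⁻) = 18550/96485 = 0.1922 mol.
n(M) deposited = 7.17 / 111.9 = 0.06408 mol.
Electrons per atom = n(e⁻)/n(M) = 0.1922 / 0.06408 = 3.00 ≈ 3, so the ion is M³⁺.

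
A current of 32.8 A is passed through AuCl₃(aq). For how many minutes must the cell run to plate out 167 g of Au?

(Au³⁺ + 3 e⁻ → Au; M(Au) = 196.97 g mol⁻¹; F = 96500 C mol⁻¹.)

125 min

n(Au) = m/M = 167 / 196.97 = 0.8478 mol.
Each Au atom requires 3 electrons, so n(e⁻) = 3 × 0.8478 = 2.544 mol.
Q = n(e⁻)·F = 2.544 × 96500 = 245500 C.
t = Q/I = 245500 / 32.80 A = 7483 s = 125 min.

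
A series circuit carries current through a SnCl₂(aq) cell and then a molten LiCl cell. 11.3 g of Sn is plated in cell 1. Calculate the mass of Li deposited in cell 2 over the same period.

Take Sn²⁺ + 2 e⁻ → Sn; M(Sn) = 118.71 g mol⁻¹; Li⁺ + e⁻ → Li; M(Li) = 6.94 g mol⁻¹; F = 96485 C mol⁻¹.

1.32 g

n(Sn) = 11.3 / 118.71 = 0.09519 mol.
Since Sn²⁺ + 2 e⁻ → Sn, n(e⁻) passed = 2 × 0.09519 = 0.1904 mol.
Cells in series carry the same charge, so the same 0.1904 mol of electrons passes through cell 2.
Li⁺ + e⁻ → Li, so n(Li) = 0.1904 / 1 = 0.1904 mol.
m(Li) = 0.1904 × 6.94 = 1.32 g.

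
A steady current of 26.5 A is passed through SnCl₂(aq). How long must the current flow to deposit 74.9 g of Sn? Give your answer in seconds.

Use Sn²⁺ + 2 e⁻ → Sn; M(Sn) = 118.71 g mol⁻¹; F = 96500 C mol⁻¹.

n(Sn) = m/M = 74.9 / 118.71 = 0.6309 mol.
Each Sn atom requires 2 electrons, so n(e⁻) = 2 × 0.6309 = 1.262 mol.
Q = n(e⁻)·F = 1.262 × 96500 = 121800 C.
t = Q/I = 121800 / 26.50 A = 4595 s.

4600 s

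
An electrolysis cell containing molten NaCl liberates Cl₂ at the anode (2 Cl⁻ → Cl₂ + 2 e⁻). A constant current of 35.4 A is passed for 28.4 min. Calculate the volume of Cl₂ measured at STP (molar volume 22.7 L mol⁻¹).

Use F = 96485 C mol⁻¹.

Q = I·t = 35.40 A × 1704.0 s = 60320 C.
n(e⁻) = Q/F = 60320 / 96485 = 0.6252 mol.
2 electrons are transferred per Cl₂ molecule, so n(Cl₂) = 0.6252 / 2 = 0.3126 mol.
V = n × V_m = 0.3126 × 22.7 = 7.10 L.

7.10 L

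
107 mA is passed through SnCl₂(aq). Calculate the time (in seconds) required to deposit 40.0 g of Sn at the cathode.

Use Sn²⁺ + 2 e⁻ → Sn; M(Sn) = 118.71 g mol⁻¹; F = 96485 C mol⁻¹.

6.08 × 10⁵ s

n(Sn) = m/M = 40.0 / 118.71 = 0.3370 mol.
Each Sn atom requires 2 electrons, so n(e⁻) = 2 × 0.3370 = 0.6739 mol.
Q = n(e⁻)·F = 0.6739 × 96485 = 65020 C.
t = Q/I = 65020 / 0.1070 A = 607700 s.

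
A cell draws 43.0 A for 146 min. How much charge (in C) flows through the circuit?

Q = I·t = 43.00 A × 8760.0 s = 3.77 × 10⁵ C.

3.77 × 10⁵ C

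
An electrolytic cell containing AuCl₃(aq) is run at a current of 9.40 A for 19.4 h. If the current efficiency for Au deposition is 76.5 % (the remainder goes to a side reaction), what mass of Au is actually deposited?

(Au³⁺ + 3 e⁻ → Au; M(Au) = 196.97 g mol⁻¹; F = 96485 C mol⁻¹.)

342 g

Q = I·t = 9.400 × 69840 = 656500 C.
n(e⁻) = 656500/96485 = 6.804 mol; theoretically n(Au) = 6.804/3 = 2.268 mol, m_theo = 446.7 g.
At 76.5 % efficiency, m_actual = 0.765 × 446.7 = 342 g.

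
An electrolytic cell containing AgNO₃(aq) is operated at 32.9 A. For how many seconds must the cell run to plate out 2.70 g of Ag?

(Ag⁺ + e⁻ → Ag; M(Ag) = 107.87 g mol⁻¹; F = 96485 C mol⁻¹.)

n(Ag) = m/M = 2.70 / 107.87 = 0.02503 mol.
Each Ag atom requires 1 electron, so n(e⁻) = 1 × 0.02503 = 0.02503 mol.
Q = n(e⁻)·F = 0.02503 × 96485 = 2415 C.
t = Q/I = 2415 / 32.90 A = 73.41 s.

73.4 s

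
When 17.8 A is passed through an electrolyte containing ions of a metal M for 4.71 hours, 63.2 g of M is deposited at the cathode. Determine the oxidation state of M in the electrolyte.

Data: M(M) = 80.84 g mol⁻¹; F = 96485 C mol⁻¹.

+4

Q = I·t = 17.80 A × 16956 s = 301800 C, so n(e⁻) = 301800/96485 = 3.128 mol.
n(M) deposited = 63.2 / 80.84 = 0.7818 mol.
Electrons per atom = n(e⁻)/n(M) = 3.128 / 0.7818 = 4.00 ≈ 4, so the ion is M⁴⁺.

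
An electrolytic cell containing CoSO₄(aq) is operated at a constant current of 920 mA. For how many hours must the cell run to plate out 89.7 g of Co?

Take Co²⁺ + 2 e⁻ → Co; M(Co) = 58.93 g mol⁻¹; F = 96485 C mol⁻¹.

n(Co) = m/M = 89.7 / 58.93 = 1.522 mol.
Each Co atom requires 2 electrons, so n(e⁻) = 2 × 1.522 = 3.044 mol.
Q = n(e⁻)·F = 3.044 × 96485 = 293700 C.
t = Q/I = 293700 / 0.9200 A = 319300 s = 88.7 h.

88.7 h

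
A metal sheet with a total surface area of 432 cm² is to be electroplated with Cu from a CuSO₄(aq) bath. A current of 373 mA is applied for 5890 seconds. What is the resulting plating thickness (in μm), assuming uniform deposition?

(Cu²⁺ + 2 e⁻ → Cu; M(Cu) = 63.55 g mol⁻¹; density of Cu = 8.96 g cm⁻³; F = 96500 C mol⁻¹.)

Q = I·t = 0.3730 × 5890.0 = 2197 C; n(e⁻) = 0.02277 mol.
n(Cu) = n(e⁻)/2 = 0.01138 mol, so m = 0.01138 × 63.55 = 0.7234 g.
Volume = m/ρ = 0.7234 / 8.96 = 0.08074 cm³.
Thickness = V/A = 0.08074 / 432 = 1.87 × 10⁻⁴ cm = 1.87 μm.

1.87 μm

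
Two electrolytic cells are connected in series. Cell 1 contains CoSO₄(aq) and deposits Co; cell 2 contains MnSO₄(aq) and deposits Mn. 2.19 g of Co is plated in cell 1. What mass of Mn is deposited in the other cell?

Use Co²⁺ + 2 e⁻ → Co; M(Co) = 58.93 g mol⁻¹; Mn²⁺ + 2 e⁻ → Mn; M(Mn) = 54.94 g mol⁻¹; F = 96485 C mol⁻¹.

2.04 g

n(Co) = 2.19 / 58.93 = 0.03716 mol.
Since Co²⁺ + 2 e⁻ → Co, n(e⁻) passed = 2 × 0.03716 = 0.07433 mol.
Cells in series carry the same charge, so the same 0.07433 mol of electrons passes through cell 2.
Mn²⁺ + 2 e⁻ → Mn, so n(Mn) = 0.07433 / 2 = 0.03716 mol.
m(Mn) = 0.03716 × 54.94 = 2.04 g.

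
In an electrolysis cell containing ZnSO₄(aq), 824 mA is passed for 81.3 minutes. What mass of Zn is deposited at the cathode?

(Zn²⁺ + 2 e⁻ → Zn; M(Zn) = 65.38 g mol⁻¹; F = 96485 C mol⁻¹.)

1.36 g

Q = I·t = 0.8240 A × 4878.0 s = 4019 C.
n(e⁻) = Q/F = 4019 / 96485 = 0.04166 mol.
Zn²⁺ + 2 e⁻ → Zn, so n(Zn) = n(e⁻)/2 = 0.02083 mol.
m = n·M = 0.02083 × 65.38 = 1.36 g.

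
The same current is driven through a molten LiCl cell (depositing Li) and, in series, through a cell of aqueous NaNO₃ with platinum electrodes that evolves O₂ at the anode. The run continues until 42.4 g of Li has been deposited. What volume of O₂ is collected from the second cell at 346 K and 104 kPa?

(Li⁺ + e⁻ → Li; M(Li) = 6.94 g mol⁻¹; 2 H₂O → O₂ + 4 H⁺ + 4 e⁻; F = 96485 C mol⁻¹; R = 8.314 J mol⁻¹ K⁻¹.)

n(Li) = 42.4 / 6.94 = 6.110 mol, so n(e⁻) = 1 × 6.110 = 6.110 mol.
The cells are in series, so the same 6.110 mol of electrons passes through the second cell.
2 H₂O → O₂ + 4 H⁺ + 4 e⁻ — 4 mol e⁻ per mol O₂, so n(O₂) = 6.110/4 = 1.527 mol.
V = nRT/P = (1.527 × 8.314 × 346) / (104 × 10³) = 0.0422 m³ = 42.2 L.

42.2 L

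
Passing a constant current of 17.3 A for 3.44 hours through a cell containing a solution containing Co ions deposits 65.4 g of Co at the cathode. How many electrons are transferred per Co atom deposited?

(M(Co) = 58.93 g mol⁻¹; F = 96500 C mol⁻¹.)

Q = I·t = 17.30 A × 12384 s = 214200 C, so n(e⁻) = 214200/96500 = 2.220 mol.
n(Co) deposited = 65.4 / 58.93 = 1.110 mol.
Electrons per atom = n(e⁻)/n(Co) = 2.220 / 1.110 = 2.00 ≈ 2, so the ion is Co²⁺.

2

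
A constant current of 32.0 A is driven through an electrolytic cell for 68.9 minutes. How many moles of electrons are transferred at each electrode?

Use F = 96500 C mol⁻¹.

1.37 mol

Q = I·t = 32.00 A × 4134.0 s = 132300 C.
n(e⁻) = Q/F = 132300 / 96500 = 1.37 mol.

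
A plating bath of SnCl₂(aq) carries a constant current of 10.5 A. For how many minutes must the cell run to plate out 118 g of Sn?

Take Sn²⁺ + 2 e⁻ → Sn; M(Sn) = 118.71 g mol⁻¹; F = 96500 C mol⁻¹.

n(Sn) = m/M = 118 / 118.71 = 0.9940 mol.
Each Sn atom requires 2 electrons, so n(e⁻) = 2 × 0.9940 = 1.988 mol.
Q = n(e⁻)·F = 1.988 × 96500 = 191800 C.
t = Q/I = 191800 / 10.50 A = 18270 s = 305 min.

305 min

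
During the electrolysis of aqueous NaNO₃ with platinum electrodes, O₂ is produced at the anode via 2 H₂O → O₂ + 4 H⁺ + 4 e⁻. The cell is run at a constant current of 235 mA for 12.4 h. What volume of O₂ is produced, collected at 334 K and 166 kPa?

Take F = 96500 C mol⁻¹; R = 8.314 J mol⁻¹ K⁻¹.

Q = I·t = 0.2350 A × 44640 s = 10490 C.
n(e⁻) = Q/F = 10490 / 96500 = 0.1087 mol.
4 electrons are transferred per O₂ molecule, so n(O₂) = 0.1087 / 4 = 0.02718 mol.
V = nRT/P = (0.02718 × 8.314 × 334) / (166 × 10³ Pa) = 4.55 × 10⁻⁴ m³ = 0.455 L.

0.455 L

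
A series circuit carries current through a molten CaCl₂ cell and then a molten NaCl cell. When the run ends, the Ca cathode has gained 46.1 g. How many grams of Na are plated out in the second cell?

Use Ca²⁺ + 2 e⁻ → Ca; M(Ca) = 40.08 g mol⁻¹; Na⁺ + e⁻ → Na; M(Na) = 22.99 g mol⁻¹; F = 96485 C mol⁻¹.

52.9 g

n(Ca) = 46.1 / 40.08 = 1.150 mol.
Since Ca²⁺ + 2 e⁻ → Ca, n(e⁻) passed = 2 × 1.150 = 2.300 mol.
Cells in series carry the same charge, so the same 2.300 mol of electrons passes through cell 2.
Na⁺ + e⁻ → Na, so n(Na) = 2.300 / 1 = 2.300 mol.
m(Na) = 2.300 × 22.99 = 52.9 g.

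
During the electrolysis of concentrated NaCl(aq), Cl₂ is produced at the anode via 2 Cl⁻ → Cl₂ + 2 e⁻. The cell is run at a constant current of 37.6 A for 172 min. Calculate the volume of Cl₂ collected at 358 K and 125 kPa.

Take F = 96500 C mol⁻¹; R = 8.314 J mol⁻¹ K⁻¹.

Q = I·t = 37.60 A × 10320 s = 388000 C.
n(e⁻) = Q/F = 388000 / 96500 = 4.021 mol.
2 electrons are transferred per Cl₂ molecule, so n(Cl₂) = 4.021 / 2 = 2.011 mol.
V = nRT/P = (2.011 × 8.314 × 358) / (125 × 10³ Pa) = 0.0479 m³ = 47.9 L.

47.9 L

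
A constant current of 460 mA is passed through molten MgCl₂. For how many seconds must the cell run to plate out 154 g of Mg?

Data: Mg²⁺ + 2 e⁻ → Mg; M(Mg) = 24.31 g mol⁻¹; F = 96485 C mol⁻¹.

2.66 × 10⁶ s

n(Mg) = m/M = 154 / 24.31 = 6.335 mol.
Each Mg atom requires 2 electrons, so n(e⁻) = 2 × 6.335 = 12.67 mol.
Q = n(e⁻)·F = 12.67 × 96485 = 1222000 C.
t = Q/I = 1222000 / 0.4600 A = 2657000 s.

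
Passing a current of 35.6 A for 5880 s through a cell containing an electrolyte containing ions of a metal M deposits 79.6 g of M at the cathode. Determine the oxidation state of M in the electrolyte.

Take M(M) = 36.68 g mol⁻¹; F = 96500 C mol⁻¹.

+1

Q = I·t = 35.60 A × 5880.0 s = 209300 C, so n(e⁻) = 209300/96500 = 2.169 mol.
n(M) deposited = 79.6 / 36.68 = 2.170 mol.
Electrons per atom = n(e⁻)/n(M) = 2.169 / 2.170 = 1.00 ≈ 1, so the ion is M⁺.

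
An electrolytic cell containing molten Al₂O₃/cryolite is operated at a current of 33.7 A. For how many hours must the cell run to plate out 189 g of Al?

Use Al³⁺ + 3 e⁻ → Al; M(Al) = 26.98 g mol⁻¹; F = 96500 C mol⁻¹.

16.7 h

n(Al) = m/M = 189 / 26.98 = 7.005 mol.
Each Al atom requires 3 electrons, so n(e⁻) = 3 × 7.005 = 21.02 mol.
Q = n(e⁻)·F = 21.02 × 96500 = 2028000 C.
t = Q/I = 2028000 / 33.70 A = 60180 s = 16.7 h.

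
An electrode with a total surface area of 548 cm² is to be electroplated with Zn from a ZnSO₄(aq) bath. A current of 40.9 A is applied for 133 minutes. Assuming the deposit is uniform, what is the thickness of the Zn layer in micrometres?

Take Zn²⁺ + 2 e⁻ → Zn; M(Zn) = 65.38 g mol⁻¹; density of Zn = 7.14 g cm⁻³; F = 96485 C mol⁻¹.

283 μm

Q = I·t = 40.90 × 7980.0 = 326400 C; n(e⁻) = 3.383 mol.
n(Zn) = n(e⁻)/2 = 1.691 mol, so m = 1.691 × 65.38 = 110.6 g.
Volume = m/ρ = 110.6 / 7.14 = 15.49 cm³.
Thickness = V/A = 15.49 / 548 = 0.0283 cm = 283 μm.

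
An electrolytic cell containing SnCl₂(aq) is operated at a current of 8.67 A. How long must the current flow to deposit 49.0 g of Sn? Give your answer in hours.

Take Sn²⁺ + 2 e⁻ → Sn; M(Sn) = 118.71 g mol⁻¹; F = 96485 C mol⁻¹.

n(Sn) = m/M = 49.0 / 118.71 = 0.4128 mol.
Each Sn atom requires 2 electrons, so n(e⁻) = 2 × 0.4128 = 0.8255 mol.
Q = n(e⁻)·F = 0.8255 × 96485 = 79650 C.
t = Q/I = 79650 / 8.670 A = 9187 s = 2.55 h.

2.55 h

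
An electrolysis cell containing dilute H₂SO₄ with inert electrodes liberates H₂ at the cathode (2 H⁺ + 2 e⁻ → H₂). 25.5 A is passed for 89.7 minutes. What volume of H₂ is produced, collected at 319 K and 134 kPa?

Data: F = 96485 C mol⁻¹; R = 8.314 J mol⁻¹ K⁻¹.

Q = I·t = 25.50 A × 5382.0 s = 137200 C.
n(e⁻) = Q/F = 137200 / 96485 = 1.422 mol.
2 electrons are transferred per H₂ molecule, so n(H₂) = 1.422 / 2 = 0.7112 mol.
V = nRT/P = (0.7112 × 8.314 × 319) / (134 × 10³ Pa) = 0.0141 m³ = 14.1 L.

14.1 L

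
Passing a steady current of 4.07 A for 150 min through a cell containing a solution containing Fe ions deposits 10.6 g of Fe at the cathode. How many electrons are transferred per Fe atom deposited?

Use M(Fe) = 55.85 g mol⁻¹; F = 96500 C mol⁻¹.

Q = I·t = 4.070 A × 9000.0 s = 36630 C, so n(e⁻) = 36630/96500 = 0.3796 mol.
n(Fe) deposited = 10.6 / 55.85 = 0.1898 mol.
Electrons per atom = n(e⁻)/n(Fe) = 0.3796 / 0.1898 = 2.00 ≈ 2, so the ion is Fe²⁺.

2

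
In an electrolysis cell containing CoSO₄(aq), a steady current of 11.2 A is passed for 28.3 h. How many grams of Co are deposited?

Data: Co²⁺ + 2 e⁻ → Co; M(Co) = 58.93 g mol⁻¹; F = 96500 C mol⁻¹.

Q = I·t = 11.20 A × 101880 s = 1141000 C.
n(e⁻) = Q/F = 1141000 / 96500 = 11.82 mol.
Co²⁺ + 2 e⁻ → Co, so n(Co) = n(e⁻)/2 = 5.912 mol.
m = n·M = 5.912 × 58.93 = 348 g.

348 g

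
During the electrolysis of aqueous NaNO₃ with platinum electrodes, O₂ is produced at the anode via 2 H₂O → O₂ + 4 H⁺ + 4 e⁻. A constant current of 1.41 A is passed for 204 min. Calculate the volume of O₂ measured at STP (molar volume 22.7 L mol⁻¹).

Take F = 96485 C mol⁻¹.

1.02 L

Q = I·t = 1.410 A × 12240 s = 17260 C.
n(e⁻) = Q/F = 17260 / 96485 = 0.1789 mol.
4 electrons are transferred per O₂ molecule, so n(O₂) = 0.1789 / 4 = 0.04472 mol.
V = n × V_m = 0.04472 × 22.7 = 1.02 L.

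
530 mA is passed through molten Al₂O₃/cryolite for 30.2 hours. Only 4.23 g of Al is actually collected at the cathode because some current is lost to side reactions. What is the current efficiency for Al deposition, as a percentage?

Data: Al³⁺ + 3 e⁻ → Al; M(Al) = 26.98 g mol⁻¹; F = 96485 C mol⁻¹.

Q = I·t = 0.5300 × 108720 = 57620 C; n(e⁻) = 57620/96485 = 0.5972 mol.
Theoretical n(Al) = n(e⁻)/3 = 0.1991 mol, i.e. m_theo = 0.1991 × 26.98 = 5.371 g.
Efficiency = m_actual / m_theo = 4.23 / 5.371 = 78.8 %.

78.8 %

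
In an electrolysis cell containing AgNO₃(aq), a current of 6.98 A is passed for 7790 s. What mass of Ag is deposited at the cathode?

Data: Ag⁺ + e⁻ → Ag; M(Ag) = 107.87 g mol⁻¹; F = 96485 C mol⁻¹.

60.8 g

Q = I·t = 6.980 A × 7790.0 s = 54370 C.
n(e⁻) = Q/F = 54370 / 96485 = 0.5636 mol.
Ag⁺ + e⁻ → Ag, so n(Ag) = n(e⁻)/1 = 0.5636 mol.
m = n·M = 0.5636 × 107.87 = 60.8 g.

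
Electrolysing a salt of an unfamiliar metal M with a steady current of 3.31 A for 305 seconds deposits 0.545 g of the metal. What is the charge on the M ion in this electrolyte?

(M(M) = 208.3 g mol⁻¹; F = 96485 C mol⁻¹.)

+4

Q = I·t = 3.310 A × 305.00 s = 1010 C, so n(e⁻) = 1010/96485 = 0.01046 mol.
n(M) deposited = 0.545 / 208.3 = 0.002616 mol.
Electrons per atom = n(e⁻)/n(M) = 0.01046 / 0.002616 = 4.00 ≈ 4, so the ion is M⁴⁺.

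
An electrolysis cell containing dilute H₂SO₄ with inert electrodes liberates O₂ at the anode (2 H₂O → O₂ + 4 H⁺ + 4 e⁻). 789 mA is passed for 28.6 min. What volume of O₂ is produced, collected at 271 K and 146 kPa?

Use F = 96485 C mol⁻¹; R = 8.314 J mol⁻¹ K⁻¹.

Q = I·t = 0.7890 A × 1716.0 s = 1354 C.
n(e⁻) = Q/F = 1354 / 96485 = 0.01403 mol.
4 electrons are transferred per O₂ molecule, so n(O₂) = 0.01403 / 4 = 0.003508 mol.
V = nRT/P = (0.003508 × 8.314 × 271) / (146 × 10³ Pa) = 5.41 × 10⁻⁵ m³ = 0.0541 L.

0.0541 L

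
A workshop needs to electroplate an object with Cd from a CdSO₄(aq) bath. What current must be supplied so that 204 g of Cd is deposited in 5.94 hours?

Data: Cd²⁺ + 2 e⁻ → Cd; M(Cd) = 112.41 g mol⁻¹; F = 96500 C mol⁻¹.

16.4 A

n(Cd) = 204 / 112.41 = 1.815 mol.
n(e⁻) = 2 × 1.815 = 3.630 mol.
Q = n(e⁻)·F = 3.630 × 96500 = 350300 C.
I = Q/t = 350300 / 21384 s = 16.4 A.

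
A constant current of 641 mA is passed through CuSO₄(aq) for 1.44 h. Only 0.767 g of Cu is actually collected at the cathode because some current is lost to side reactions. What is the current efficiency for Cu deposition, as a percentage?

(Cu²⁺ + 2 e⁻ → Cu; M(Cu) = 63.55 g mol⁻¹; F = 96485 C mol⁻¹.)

Q = I·t = 0.6410 × 5184.0 = 3323 C; n(e⁻) = 3323/96485 = 0.03444 mol.
Theoretical n(Cu) = n(e⁻)/2 = 0.01722 mol, i.e. m_theo = 0.01722 × 63.55 = 1.094 g.
Efficiency = m_actual / m_theo = 0.767 / 1.094 = 70.1 %.

70.1 %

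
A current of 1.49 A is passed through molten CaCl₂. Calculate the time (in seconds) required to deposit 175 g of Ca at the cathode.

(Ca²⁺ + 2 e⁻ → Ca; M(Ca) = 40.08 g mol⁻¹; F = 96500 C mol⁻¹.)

5.66 × 10⁵ s

n(Ca) = m/M = 175 / 40.08 = 4.366 mol.
Each Ca atom requires 2 electrons, so n(e⁻) = 2 × 4.366 = 8.733 mol.
Q = n(e⁻)·F = 8.733 × 96500 = 842700 C.
t = Q/I = 842700 / 1.490 A = 565600 s.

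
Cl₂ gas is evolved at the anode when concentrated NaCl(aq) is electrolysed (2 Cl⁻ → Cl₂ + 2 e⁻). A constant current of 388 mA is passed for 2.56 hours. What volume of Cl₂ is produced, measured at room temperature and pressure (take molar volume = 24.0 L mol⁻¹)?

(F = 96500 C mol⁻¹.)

Q = I·t = 0.3880 A × 9216.0 s = 3576 C.
n(e⁻) = Q/F = 3576 / 96500 = 0.03706 mol.
2 electrons are transferred per Cl₂ molecule, so n(Cl₂) = 0.03706 / 2 = 0.01853 mol.
V = n × V_m = 0.01853 × 24.0 = 0.445 L.

0.445 L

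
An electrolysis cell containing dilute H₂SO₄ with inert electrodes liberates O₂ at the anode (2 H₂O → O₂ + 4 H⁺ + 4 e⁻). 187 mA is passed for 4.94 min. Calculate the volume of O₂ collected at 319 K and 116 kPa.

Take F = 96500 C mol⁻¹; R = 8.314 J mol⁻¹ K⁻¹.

0.00328 L

Q = I·t = 0.1870 A × 296.40 s = 55.43 C.
n(e⁻) = Q/F = 55.43 / 96500 = 0.0005744 mol.
4 electrons are transferred per O₂ molecule, so n(O₂) = 0.0005744 / 4 = 0.0001436 mol.
V = nRT/P = (0.0001436 × 8.314 × 319) / (116 × 10³ Pa) = 3.28 × 10⁻⁶ m³ = 0.00328 L.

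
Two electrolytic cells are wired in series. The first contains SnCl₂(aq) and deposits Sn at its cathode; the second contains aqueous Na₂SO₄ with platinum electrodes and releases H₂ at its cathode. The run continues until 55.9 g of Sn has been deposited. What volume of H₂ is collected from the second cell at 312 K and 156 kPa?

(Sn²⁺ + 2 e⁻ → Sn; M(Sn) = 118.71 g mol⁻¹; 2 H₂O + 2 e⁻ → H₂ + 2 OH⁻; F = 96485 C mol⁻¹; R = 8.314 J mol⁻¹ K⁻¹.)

n(Sn) = 55.9 / 118.71 = 0.4709 mol, so n(e⁻) = 2 × 0.4709 = 0.9418 mol.
The cells are in series, so the same 0.9418 mol of electrons passes through the second cell.
2 H₂O + 2 e⁻ → H₂ + 2 OH⁻ — 2 mol e⁻ per mol H₂, so n(H₂) = 0.9418/2 = 0.4709 mol.
V = nRT/P = (0.4709 × 8.314 × 312) / (156 × 10³) = 0.00783 m³ = 7.83 L.

7.83 L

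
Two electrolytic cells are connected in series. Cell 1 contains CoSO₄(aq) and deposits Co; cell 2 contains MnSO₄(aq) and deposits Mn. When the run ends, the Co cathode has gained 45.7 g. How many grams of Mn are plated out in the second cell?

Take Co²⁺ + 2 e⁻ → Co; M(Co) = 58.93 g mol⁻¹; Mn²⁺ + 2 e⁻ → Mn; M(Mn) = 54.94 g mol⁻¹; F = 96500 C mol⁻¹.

n(Co) = 45.7 / 58.93 = 0.7755 mol.
Since Co²⁺ + 2 e⁻ → Co, n(e⁻) passed = 2 × 0.7755 = 1.551 mol.
Cells in series carry the same charge, so the same 1.551 mol of electrons passes through cell 2.
Mn²⁺ + 2 e⁻ → Mn, so n(Mn) = 1.551 / 2 = 0.7755 mol.
m(Mn) = 0.7755 × 54.94 = 42.6 g.

42.6 g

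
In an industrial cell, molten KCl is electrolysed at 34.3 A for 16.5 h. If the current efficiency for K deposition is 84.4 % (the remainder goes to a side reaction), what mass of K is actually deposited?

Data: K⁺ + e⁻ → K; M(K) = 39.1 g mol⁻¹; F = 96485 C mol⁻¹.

697 g

Q = I·t = 34.30 × 59400 = 2037000 C.
n(e⁻) = 2037000/96485 = 21.12 mol; theoretically n(K) = 21.12/1 = 21.12 mol, m_theo = 825.7 g.
At 84.4 % efficiency, m_actual = 0.844 × 825.7 = 697 g.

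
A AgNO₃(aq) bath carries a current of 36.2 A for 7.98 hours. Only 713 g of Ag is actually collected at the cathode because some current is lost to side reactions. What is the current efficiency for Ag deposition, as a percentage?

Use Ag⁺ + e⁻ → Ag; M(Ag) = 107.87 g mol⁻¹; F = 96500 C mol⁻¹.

61.3 %

Q = I·t = 36.20 × 28728 = 1040000 C; n(e⁻) = 1040000/96500 = 10.78 mol.
Theoretical n(Ag) = n(e⁻)/1 = 10.78 mol, i.e. m_theo = 10.78 × 107.87 = 1162 g.
Efficiency = m_actual / m_theo = 713 / 1162 = 61.3 %.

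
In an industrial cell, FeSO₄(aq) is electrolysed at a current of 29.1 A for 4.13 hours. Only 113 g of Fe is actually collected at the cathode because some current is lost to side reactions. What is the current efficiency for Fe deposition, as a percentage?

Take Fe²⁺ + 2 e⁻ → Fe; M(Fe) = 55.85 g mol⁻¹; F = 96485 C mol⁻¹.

Q = I·t = 29.10 × 14868 = 432700 C; n(e⁻) = 432700/96485 = 4.484 mol.
Theoretical n(Fe) = n(e⁻)/2 = 2.242 mol, i.e. m_theo = 2.242 × 55.85 = 125.2 g.
Efficiency = m_actual / m_theo = 113 / 125.2 = 90.2 %.

90.2 %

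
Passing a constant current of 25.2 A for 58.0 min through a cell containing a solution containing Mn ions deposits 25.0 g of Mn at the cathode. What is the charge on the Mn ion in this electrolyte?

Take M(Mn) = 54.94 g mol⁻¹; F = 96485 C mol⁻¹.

Q = I·t = 25.20 A × 3480.0 s = 87700 C, so n(e⁻) = 87700/96485 = 0.9089 mol.
n(Mn) deposited = 25.0 / 54.94 = 0.4550 mol.
Electrons per atom = n(e⁻)/n(Mn) = 0.9089 / 0.4550 = 2.00 ≈ 2, so the ion is Mn²⁺.

+2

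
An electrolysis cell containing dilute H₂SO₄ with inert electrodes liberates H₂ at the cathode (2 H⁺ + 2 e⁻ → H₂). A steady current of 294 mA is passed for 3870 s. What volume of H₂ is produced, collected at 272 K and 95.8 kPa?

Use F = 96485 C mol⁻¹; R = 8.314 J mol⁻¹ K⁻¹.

0.139 L

Q = I·t = 0.2940 A × 3870.0 s = 1138 C.
n(e⁻) = Q/F = 1138 / 96485 = 0.01179 mol.
2 electrons are transferred per H₂ molecule, so n(H₂) = 0.01179 / 2 = 0.005896 mol.
V = nRT/P = (0.005896 × 8.314 × 272) / (95.8 × 10³ Pa) = 1.39 × 10⁻⁴ m³ = 0.139 L.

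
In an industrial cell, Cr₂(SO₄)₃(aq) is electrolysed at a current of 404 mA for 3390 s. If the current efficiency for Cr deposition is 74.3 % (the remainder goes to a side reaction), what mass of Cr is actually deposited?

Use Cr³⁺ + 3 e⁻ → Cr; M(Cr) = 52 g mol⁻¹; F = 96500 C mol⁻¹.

0.183 g

Q = I·t = 0.4040 × 3390.0 = 1370 C.
n(e⁻) = 1370/96500 = 0.01419 mol; theoretically n(Cr) = 0.01419/3 = 0.004731 mol, m_theo = 0.2460 g.
At 74.3 % efficiency, m_actual = 0.743 × 0.2460 = 0.183 g.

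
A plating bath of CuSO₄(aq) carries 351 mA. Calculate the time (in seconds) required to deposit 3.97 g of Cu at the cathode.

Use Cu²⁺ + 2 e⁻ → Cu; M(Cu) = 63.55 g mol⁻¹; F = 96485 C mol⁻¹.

n(Cu) = m/M = 3.97 / 63.55 = 0.06247 mol.
Each Cu atom requires 2 electrons, so n(e⁻) = 2 × 0.06247 = 0.1249 mol.
Q = n(e⁻)·F = 0.1249 × 96485 = 12050 C.
t = Q/I = 12050 / 0.3510 A = 34340 s.

34300 s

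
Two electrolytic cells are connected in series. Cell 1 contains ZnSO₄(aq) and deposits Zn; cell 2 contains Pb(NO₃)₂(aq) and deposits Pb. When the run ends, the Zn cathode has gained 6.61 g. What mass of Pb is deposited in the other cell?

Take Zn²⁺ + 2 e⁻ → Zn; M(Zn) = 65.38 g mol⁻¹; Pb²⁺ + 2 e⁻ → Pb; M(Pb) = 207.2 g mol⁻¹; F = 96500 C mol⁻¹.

20.9 g

n(Zn) = 6.61 / 65.38 = 0.1011 mol.
Since Zn²⁺ + 2 e⁻ → Zn, n(e⁻) passed = 2 × 0.1011 = 0.2022 mol.
Cells in series carry the same charge, so the same 0.2022 mol of electrons passes through cell 2.
Pb²⁺ + 2 e⁻ → Pb, so n(Pb) = 0.2022 / 2 = 0.1011 mol.
m(Pb) = 0.1011 × 207.2 = 20.9 g.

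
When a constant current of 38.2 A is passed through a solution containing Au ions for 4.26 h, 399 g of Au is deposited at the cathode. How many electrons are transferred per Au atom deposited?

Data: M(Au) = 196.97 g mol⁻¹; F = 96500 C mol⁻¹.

3

Q = I·t = 38.20 A × 15336 s = 585800 C, so n(e⁻) = 585800/96500 = 6.071 mol.
n(Au) deposited = 399 / 196.97 = 2.026 mol.
Electrons per atom = n(e⁻)/n(Au) = 6.071 / 2.026 = 3.00 ≈ 3, so the ion is Au³⁺.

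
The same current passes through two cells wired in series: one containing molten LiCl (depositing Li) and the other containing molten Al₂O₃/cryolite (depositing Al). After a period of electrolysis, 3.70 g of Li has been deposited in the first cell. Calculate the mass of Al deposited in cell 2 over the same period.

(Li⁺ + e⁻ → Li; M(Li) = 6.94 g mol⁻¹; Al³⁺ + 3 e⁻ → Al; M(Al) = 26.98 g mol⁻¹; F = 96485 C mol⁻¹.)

4.79 g

n(Li) = 3.70 / 6.94 = 0.5331 mol.
Since Li⁺ + e⁻ → Li, n(e⁻) passed = 1 × 0.5331 = 0.5331 mol.
Cells in series carry the same charge, so the same 0.5331 mol of electrons passes through cell 2.
Al³⁺ + 3 e⁻ → Al, so n(Al) = 0.5331 / 3 = 0.1777 mol.
m(Al) = 0.1777 × 26.98 = 4.79 g.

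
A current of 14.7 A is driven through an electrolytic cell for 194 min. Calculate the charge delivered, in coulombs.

Q = I·t = 14.70 A × 11640 s = 1.71 × 10⁵ C.

1.71 × 10⁵ C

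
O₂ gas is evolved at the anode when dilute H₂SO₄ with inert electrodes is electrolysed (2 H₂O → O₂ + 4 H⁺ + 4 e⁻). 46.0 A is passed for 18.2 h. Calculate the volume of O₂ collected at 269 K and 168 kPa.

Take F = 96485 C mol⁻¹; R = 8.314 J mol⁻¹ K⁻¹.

Q = I·t = 46.00 A × 65520 s = 3014000 C.
n(e⁻) = Q/F = 3014000 / 96485 = 31.24 mol.
4 electrons are transferred per O₂ molecule, so n(O₂) = 31.24 / 4 = 7.809 mol.
V = nRT/P = (7.809 × 8.314 × 269) / (168 × 10³ Pa) = 0.104 m³ = 104 L.

104 L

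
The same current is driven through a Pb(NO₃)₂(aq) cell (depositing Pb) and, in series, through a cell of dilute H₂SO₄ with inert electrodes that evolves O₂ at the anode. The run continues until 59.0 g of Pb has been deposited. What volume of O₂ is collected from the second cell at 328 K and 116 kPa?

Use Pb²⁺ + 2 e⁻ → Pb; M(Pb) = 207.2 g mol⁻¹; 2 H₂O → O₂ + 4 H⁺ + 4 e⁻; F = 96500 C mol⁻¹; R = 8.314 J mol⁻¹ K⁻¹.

n(Pb) = 59.0 / 207.2 = 0.2847 mol, so n(e⁻) = 2 × 0.2847 = 0.5695 mol.
The cells are in series, so the same 0.5695 mol of electrons passes through the second cell.
2 H₂O → O₂ + 4 H⁺ + 4 e⁻ — 4 mol e⁻ per mol O₂, so n(O₂) = 0.5695/4 = 0.1424 mol.
V = nRT/P = (0.1424 × 8.314 × 328) / (116 × 10³) = 0.00335 m³ = 3.35 L.

3.35 L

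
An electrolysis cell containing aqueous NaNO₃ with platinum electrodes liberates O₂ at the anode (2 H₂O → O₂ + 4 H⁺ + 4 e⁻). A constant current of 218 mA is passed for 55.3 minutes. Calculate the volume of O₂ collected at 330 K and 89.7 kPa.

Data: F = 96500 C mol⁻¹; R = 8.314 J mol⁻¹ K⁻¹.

Q = I·t = 0.2180 A × 3318.0 s = 723.3 C.
n(e⁻) = Q/F = 723.3 / 96500 = 0.007496 mol.
4 electrons are transferred per O₂ molecule, so n(O₂) = 0.007496 / 4 = 0.001874 mol.
V = nRT/P = (0.001874 × 8.314 × 330) / (89.7 × 10³ Pa) = 5.73 × 10⁻⁵ m³ = 0.0573 L.

0.0573 L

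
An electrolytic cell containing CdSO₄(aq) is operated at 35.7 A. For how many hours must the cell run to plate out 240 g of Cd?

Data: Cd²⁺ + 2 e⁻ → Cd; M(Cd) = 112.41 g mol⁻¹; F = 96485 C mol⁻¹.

n(Cd) = m/M = 240 / 112.41 = 2.135 mol.
Each Cd atom requires 2 electrons, so n(e⁻) = 2 × 2.135 = 4.270 mol.
Q = n(e⁻)·F = 4.270 × 96485 = 412000 C.
t = Q/I = 412000 / 35.70 A = 11540 s = 3.21 h.

3.21 h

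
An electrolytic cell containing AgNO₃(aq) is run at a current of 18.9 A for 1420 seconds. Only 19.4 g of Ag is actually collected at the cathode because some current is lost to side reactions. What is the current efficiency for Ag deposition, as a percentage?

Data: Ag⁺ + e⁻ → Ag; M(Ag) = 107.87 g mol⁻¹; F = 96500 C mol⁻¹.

Q = I·t = 18.90 × 1420.0 = 26840 C; n(e⁻) = 26840/96500 = 0.2781 mol.
Theoretical n(Ag) = n(e⁻)/1 = 0.2781 mol, i.e. m_theo = 0.2781 × 107.87 = 30.00 g.
Efficiency = m_actual / m_theo = 19.4 / 30.00 = 64.7 %.

64.7 %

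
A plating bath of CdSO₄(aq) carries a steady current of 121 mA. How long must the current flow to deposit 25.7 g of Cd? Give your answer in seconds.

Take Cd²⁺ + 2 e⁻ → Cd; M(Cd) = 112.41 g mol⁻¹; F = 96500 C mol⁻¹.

3.65 × 10⁵ s

n(Cd) = m/M = 25.7 / 112.41 = 0.2286 mol.
Each Cd atom requires 2 electrons, so n(e⁻) = 2 × 0.2286 = 0.4573 mol.
Q = n(e⁻)·F = 0.4573 × 96500 = 44130 C.
t = Q/I = 44130 / 0.1210 A = 364700 s.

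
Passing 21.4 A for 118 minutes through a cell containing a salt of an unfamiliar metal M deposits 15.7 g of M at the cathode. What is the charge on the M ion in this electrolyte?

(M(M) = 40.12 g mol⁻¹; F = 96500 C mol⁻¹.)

+4

Q = I·t = 21.40 A × 7080.0 s = 151500 C, so n(e⁻) = 151500/96500 = 1.570 mol.
n(M) deposited = 15.7 / 40.12 = 0.3913 mol.
Electrons per atom = n(e⁻)/n(M) = 1.570 / 0.3913 = 4.01 ≈ 4, so the ion is M⁴⁺.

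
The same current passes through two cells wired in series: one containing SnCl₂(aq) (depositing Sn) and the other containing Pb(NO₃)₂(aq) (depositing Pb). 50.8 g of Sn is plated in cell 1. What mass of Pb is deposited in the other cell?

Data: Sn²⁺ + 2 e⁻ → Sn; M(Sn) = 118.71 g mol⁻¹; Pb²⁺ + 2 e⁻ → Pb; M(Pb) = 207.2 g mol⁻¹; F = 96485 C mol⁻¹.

88.7 g

n(Sn) = 50.8 / 118.71 = 0.4279 mol.
Since Sn²⁺ + 2 e⁻ → Sn, n(e⁻) passed = 2 × 0.4279 = 0.8559 mol.
Cells in series carry the same charge, so the same 0.8559 mol of electrons passes through cell 2.
Pb²⁺ + 2 e⁻ → Pb, so n(Pb) = 0.8559 / 2 = 0.4279 mol.
m(Pb) = 0.4279 × 207.2 = 88.7 g.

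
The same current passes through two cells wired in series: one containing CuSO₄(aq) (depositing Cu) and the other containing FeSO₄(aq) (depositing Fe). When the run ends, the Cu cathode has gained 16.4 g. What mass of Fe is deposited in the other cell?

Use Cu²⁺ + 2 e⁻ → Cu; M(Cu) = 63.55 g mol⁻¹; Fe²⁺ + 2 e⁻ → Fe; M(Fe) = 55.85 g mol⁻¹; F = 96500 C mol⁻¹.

n(Cu) = 16.4 / 63.55 = 0.2581 mol.
Since Cu²⁺ + 2 e⁻ → Cu, n(e⁻) passed = 2 × 0.2581 = 0.5161 mol.
Cells in series carry the same charge, so the same 0.5161 mol of electrons passes through cell 2.
Fe²⁺ + 2 e⁻ → Fe, so n(Fe) = 0.5161 / 2 = 0.2581 mol.
m(Fe) = 0.2581 × 55.85 = 14.4 g.

14.4 g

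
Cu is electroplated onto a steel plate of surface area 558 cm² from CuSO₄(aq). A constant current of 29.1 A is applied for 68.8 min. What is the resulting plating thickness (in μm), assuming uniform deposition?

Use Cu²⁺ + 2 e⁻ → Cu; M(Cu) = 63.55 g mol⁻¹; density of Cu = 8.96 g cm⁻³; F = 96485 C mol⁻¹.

79.1 μm

Q = I·t = 29.10 × 4128.0 = 120100 C; n(e⁻) = 1.245 mol.
n(Cu) = n(e⁻)/2 = 0.6225 mol, so m = 0.6225 × 63.55 = 39.56 g.
Volume = m/ρ = 39.56 / 8.96 = 4.415 cm³.
Thickness = V/A = 4.415 / 558 = 0.00791 cm = 79.1 μm.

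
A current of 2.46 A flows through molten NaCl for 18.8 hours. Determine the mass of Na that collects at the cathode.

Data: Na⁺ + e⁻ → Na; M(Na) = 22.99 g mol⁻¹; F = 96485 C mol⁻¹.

39.7 g

Q = I·t = 2.460 A × 67680 s = 166500 C.
n(e⁻) = Q/F = 166500 / 96485 = 1.726 mol.
Na⁺ + e⁻ → Na, so n(Na) = n(e⁻)/1 = 1.726 mol.
m = n·M = 1.726 × 22.99 = 39.7 g.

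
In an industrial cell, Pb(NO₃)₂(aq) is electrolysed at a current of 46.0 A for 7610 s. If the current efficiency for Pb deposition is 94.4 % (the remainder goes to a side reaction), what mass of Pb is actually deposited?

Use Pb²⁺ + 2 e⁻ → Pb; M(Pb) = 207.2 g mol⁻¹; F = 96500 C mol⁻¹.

355 g

Q = I·t = 46.00 × 7610.0 = 350100 C.
n(e⁻) = 350100/96500 = 3.628 mol; theoretically n(Pb) = 3.628/2 = 1.814 mol, m_theo = 375.8 g.
At 94.4 % efficiency, m_actual = 0.944 × 375.8 = 355 g.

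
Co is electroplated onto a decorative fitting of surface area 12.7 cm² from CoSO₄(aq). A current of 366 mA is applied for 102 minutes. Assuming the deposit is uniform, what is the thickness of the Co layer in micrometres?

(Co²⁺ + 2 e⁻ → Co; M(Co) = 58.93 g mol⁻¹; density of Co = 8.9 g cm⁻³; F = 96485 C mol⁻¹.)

Q = I·t = 0.3660 × 6120.0 = 2240 C; n(e⁻) = 0.02322 mol.
n(Co) = n(e⁻)/2 = 0.01161 mol, so m = 0.01161 × 58.93 = 0.6840 g.
Volume = m/ρ = 0.6840 / 8.9 = 0.07686 cm³.
Thickness = V/A = 0.07686 / 12.7 = 0.00605 cm = 60.5 μm.

60.5 μm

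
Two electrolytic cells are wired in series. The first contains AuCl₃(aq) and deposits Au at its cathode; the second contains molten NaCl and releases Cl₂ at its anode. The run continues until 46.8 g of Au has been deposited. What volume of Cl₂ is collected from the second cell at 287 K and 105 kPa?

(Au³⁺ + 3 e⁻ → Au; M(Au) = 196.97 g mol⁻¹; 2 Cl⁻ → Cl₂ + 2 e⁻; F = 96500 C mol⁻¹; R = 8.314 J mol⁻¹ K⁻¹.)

n(Au) = 46.8 / 196.97 = 0.2376 mol, so n(e⁻) = 3 × 0.2376 = 0.7128 mol.
The cells are in series, so the same 0.7128 mol of electrons passes through the second cell.
2 Cl⁻ → Cl₂ + 2 e⁻ — 2 mol e⁻ per mol Cl₂, so n(Cl₂) = 0.7128/2 = 0.3564 mol.
V = nRT/P = (0.3564 × 8.314 × 287) / (105 × 10³) = 0.00810 m³ = 8.10 L.

8.10 L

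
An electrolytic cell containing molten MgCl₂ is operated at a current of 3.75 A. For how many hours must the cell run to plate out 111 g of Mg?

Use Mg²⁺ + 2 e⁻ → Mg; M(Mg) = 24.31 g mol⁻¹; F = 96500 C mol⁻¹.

n(Mg) = m/M = 111 / 24.31 = 4.566 mol.
Each Mg atom requires 2 electrons, so n(e⁻) = 2 × 4.566 = 9.132 mol.
Q = n(e⁻)·F = 9.132 × 96500 = 881200 C.
t = Q/I = 881200 / 3.750 A = 235000 s = 65.3 h.

65.3 h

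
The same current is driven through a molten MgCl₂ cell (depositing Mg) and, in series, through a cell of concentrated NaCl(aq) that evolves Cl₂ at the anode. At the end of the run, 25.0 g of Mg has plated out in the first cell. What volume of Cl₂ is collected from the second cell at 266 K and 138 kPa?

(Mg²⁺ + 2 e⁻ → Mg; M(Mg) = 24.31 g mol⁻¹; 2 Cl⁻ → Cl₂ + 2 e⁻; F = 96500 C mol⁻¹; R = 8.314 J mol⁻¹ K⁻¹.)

n(Mg) = 25.0 / 24.31 = 1.028 mol, so n(e⁻) = 2 × 1.028 = 2.057 mol.
The cells are in series, so the same 2.057 mol of electrons passes through the second cell.
2 Cl⁻ → Cl₂ + 2 e⁻ — 2 mol e⁻ per mol Cl₂, so n(Cl₂) = 2.057/2 = 1.028 mol.
V = nRT/P = (1.028 × 8.314 × 266) / (138 × 10³) = 0.0165 m³ = 16.5 L.

16.5 L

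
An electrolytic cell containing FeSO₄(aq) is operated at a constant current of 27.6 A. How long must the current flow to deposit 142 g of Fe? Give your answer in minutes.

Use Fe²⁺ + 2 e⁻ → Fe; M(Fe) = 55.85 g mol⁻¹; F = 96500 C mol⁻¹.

296 min

n(Fe) = m/M = 142 / 55.85 = 2.543 mol.
Each Fe atom requires 2 electrons, so n(e⁻) = 2 × 2.543 = 5.085 mol.
Q = n(e⁻)·F = 5.085 × 96500 = 490700 C.
t = Q/I = 490700 / 27.60 A = 17780 s = 296 min.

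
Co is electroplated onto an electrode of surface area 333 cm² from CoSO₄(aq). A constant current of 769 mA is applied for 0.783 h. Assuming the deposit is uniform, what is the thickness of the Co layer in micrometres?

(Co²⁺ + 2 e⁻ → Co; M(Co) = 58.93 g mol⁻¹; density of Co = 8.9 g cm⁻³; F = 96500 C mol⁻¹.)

2.23 μm

Q = I·t = 0.7690 × 2818.8 = 2168 C; n(e⁻) = 0.02246 mol.
n(Co) = n(e⁻)/2 = 0.01123 mol, so m = 0.01123 × 58.93 = 0.6619 g.
Volume = m/ρ = 0.6619 / 8.9 = 0.07437 cm³.
Thickness = V/A = 0.07437 / 333 = 2.23 × 10⁻⁴ cm = 2.23 μm.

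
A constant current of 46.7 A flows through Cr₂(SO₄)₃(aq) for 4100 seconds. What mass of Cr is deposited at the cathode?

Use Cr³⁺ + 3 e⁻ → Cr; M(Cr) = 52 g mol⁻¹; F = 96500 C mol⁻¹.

Q = I·t = 46.70 A × 4100.0 s = 191500 C.
n(e⁻) = Q/F = 191500 / 96500 = 1.984 mol.
Cr³⁺ + 3 e⁻ → Cr, so n(Cr) = n(e⁻)/3 = 0.6614 mol.
m = n·M = 0.6614 × 52 = 34.4 g.

34.4 g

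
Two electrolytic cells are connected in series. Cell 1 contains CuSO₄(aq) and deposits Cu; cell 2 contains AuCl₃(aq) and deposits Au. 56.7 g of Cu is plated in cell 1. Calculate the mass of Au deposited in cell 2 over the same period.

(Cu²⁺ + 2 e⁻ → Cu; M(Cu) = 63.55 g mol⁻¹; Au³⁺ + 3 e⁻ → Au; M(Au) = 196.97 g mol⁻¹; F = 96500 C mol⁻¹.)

n(Cu) = 56.7 / 63.55 = 0.8922 mol.
Since Cu²⁺ + 2 e⁻ → Cu, n(e⁻) passed = 2 × 0.8922 = 1.784 mol.
Cells in series carry the same charge, so the same 1.784 mol of electrons passes through cell 2.
Au³⁺ + 3 e⁻ → Au, so n(Au) = 1.784 / 3 = 0.5948 mol.
m(Au) = 0.5948 × 196.97 = 117 g.

117 g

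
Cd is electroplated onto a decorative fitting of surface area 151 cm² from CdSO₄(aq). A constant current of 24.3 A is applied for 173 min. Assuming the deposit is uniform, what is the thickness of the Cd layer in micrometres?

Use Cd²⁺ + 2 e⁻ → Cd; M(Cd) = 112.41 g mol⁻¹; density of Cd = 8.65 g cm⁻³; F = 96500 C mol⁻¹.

1120 μm

Q = I·t = 24.30 × 10380 = 252200 C; n(e⁻) = 2.614 mol.
n(Cd) = n(e⁻)/2 = 1.307 mol, so m = 1.307 × 112.41 = 146.9 g.
Volume = m/ρ = 146.9 / 8.65 = 16.98 cm³.
Thickness = V/A = 16.98 / 151 = 0.112 cm = 1120 μm.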